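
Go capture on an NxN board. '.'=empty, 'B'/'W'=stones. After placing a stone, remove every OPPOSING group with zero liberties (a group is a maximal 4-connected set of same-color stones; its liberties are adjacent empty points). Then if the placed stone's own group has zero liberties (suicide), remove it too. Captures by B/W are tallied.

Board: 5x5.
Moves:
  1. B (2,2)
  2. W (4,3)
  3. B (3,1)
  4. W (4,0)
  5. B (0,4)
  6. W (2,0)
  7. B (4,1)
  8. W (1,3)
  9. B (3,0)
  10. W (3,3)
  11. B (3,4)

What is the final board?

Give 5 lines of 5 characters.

Answer: ....B
...W.
W.B..
BB.WB
.B.W.

Derivation:
Move 1: B@(2,2) -> caps B=0 W=0
Move 2: W@(4,3) -> caps B=0 W=0
Move 3: B@(3,1) -> caps B=0 W=0
Move 4: W@(4,0) -> caps B=0 W=0
Move 5: B@(0,4) -> caps B=0 W=0
Move 6: W@(2,0) -> caps B=0 W=0
Move 7: B@(4,1) -> caps B=0 W=0
Move 8: W@(1,3) -> caps B=0 W=0
Move 9: B@(3,0) -> caps B=1 W=0
Move 10: W@(3,3) -> caps B=1 W=0
Move 11: B@(3,4) -> caps B=1 W=0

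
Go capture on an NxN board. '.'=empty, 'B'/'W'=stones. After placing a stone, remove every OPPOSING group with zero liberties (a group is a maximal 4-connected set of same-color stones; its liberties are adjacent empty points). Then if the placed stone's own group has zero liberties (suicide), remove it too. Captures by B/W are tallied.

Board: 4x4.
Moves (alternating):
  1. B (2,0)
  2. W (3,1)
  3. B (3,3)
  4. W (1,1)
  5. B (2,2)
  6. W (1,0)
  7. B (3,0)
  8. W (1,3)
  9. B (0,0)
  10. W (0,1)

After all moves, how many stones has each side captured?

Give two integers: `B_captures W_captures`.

Move 1: B@(2,0) -> caps B=0 W=0
Move 2: W@(3,1) -> caps B=0 W=0
Move 3: B@(3,3) -> caps B=0 W=0
Move 4: W@(1,1) -> caps B=0 W=0
Move 5: B@(2,2) -> caps B=0 W=0
Move 6: W@(1,0) -> caps B=0 W=0
Move 7: B@(3,0) -> caps B=0 W=0
Move 8: W@(1,3) -> caps B=0 W=0
Move 9: B@(0,0) -> caps B=0 W=0
Move 10: W@(0,1) -> caps B=0 W=1

Answer: 0 1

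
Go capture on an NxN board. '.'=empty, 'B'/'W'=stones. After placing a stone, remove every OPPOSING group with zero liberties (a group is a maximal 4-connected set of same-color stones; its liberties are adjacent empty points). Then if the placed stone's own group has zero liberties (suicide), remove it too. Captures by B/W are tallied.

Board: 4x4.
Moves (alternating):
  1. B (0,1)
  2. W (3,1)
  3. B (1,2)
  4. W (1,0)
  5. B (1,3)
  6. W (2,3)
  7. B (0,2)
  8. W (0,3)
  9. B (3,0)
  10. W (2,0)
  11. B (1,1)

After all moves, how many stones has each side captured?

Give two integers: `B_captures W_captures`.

Answer: 0 1

Derivation:
Move 1: B@(0,1) -> caps B=0 W=0
Move 2: W@(3,1) -> caps B=0 W=0
Move 3: B@(1,2) -> caps B=0 W=0
Move 4: W@(1,0) -> caps B=0 W=0
Move 5: B@(1,3) -> caps B=0 W=0
Move 6: W@(2,3) -> caps B=0 W=0
Move 7: B@(0,2) -> caps B=0 W=0
Move 8: W@(0,3) -> caps B=0 W=0
Move 9: B@(3,0) -> caps B=0 W=0
Move 10: W@(2,0) -> caps B=0 W=1
Move 11: B@(1,1) -> caps B=0 W=1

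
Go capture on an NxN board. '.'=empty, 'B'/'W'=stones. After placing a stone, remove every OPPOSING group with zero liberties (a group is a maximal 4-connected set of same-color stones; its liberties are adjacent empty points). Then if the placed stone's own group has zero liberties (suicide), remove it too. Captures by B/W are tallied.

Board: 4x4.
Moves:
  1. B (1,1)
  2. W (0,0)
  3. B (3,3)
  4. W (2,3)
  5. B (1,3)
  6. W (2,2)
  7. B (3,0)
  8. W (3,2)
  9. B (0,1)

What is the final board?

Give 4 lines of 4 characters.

Answer: WB..
.B.B
..WW
B.W.

Derivation:
Move 1: B@(1,1) -> caps B=0 W=0
Move 2: W@(0,0) -> caps B=0 W=0
Move 3: B@(3,3) -> caps B=0 W=0
Move 4: W@(2,3) -> caps B=0 W=0
Move 5: B@(1,3) -> caps B=0 W=0
Move 6: W@(2,2) -> caps B=0 W=0
Move 7: B@(3,0) -> caps B=0 W=0
Move 8: W@(3,2) -> caps B=0 W=1
Move 9: B@(0,1) -> caps B=0 W=1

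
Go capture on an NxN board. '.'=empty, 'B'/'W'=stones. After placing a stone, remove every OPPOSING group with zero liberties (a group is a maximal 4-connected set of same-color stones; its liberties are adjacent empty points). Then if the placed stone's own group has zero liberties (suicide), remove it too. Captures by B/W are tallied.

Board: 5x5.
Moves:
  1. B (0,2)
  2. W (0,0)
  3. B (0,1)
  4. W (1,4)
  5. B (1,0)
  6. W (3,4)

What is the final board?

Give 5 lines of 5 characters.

Move 1: B@(0,2) -> caps B=0 W=0
Move 2: W@(0,0) -> caps B=0 W=0
Move 3: B@(0,1) -> caps B=0 W=0
Move 4: W@(1,4) -> caps B=0 W=0
Move 5: B@(1,0) -> caps B=1 W=0
Move 6: W@(3,4) -> caps B=1 W=0

Answer: .BB..
B...W
.....
....W
.....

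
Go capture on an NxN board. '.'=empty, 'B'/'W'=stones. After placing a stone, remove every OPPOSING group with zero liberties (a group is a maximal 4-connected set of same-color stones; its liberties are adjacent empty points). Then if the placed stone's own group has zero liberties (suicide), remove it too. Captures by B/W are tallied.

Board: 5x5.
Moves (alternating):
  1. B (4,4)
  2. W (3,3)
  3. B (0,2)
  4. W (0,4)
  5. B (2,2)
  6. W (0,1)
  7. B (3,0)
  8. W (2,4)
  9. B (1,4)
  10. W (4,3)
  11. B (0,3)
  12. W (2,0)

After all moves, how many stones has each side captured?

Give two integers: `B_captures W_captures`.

Answer: 1 0

Derivation:
Move 1: B@(4,4) -> caps B=0 W=0
Move 2: W@(3,3) -> caps B=0 W=0
Move 3: B@(0,2) -> caps B=0 W=0
Move 4: W@(0,4) -> caps B=0 W=0
Move 5: B@(2,2) -> caps B=0 W=0
Move 6: W@(0,1) -> caps B=0 W=0
Move 7: B@(3,0) -> caps B=0 W=0
Move 8: W@(2,4) -> caps B=0 W=0
Move 9: B@(1,4) -> caps B=0 W=0
Move 10: W@(4,3) -> caps B=0 W=0
Move 11: B@(0,3) -> caps B=1 W=0
Move 12: W@(2,0) -> caps B=1 W=0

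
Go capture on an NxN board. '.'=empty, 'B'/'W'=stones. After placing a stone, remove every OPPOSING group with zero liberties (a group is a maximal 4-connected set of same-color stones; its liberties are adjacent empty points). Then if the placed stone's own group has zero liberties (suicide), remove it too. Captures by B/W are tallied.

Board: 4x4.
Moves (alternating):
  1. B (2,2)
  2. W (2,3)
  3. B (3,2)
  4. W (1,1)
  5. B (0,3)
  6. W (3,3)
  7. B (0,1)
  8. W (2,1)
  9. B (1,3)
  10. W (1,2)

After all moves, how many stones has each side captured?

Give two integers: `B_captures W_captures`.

Answer: 2 0

Derivation:
Move 1: B@(2,2) -> caps B=0 W=0
Move 2: W@(2,3) -> caps B=0 W=0
Move 3: B@(3,2) -> caps B=0 W=0
Move 4: W@(1,1) -> caps B=0 W=0
Move 5: B@(0,3) -> caps B=0 W=0
Move 6: W@(3,3) -> caps B=0 W=0
Move 7: B@(0,1) -> caps B=0 W=0
Move 8: W@(2,1) -> caps B=0 W=0
Move 9: B@(1,3) -> caps B=2 W=0
Move 10: W@(1,2) -> caps B=2 W=0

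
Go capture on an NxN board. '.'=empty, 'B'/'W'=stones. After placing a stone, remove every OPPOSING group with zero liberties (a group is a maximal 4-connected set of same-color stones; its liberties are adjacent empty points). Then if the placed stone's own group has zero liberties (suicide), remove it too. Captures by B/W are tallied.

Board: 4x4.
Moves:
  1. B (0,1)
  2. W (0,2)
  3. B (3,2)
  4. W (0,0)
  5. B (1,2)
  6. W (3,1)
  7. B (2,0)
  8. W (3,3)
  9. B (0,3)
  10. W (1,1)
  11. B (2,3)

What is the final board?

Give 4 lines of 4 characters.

Move 1: B@(0,1) -> caps B=0 W=0
Move 2: W@(0,2) -> caps B=0 W=0
Move 3: B@(3,2) -> caps B=0 W=0
Move 4: W@(0,0) -> caps B=0 W=0
Move 5: B@(1,2) -> caps B=0 W=0
Move 6: W@(3,1) -> caps B=0 W=0
Move 7: B@(2,0) -> caps B=0 W=0
Move 8: W@(3,3) -> caps B=0 W=0
Move 9: B@(0,3) -> caps B=1 W=0
Move 10: W@(1,1) -> caps B=1 W=0
Move 11: B@(2,3) -> caps B=2 W=0

Answer: WB.B
.WB.
B..B
.WB.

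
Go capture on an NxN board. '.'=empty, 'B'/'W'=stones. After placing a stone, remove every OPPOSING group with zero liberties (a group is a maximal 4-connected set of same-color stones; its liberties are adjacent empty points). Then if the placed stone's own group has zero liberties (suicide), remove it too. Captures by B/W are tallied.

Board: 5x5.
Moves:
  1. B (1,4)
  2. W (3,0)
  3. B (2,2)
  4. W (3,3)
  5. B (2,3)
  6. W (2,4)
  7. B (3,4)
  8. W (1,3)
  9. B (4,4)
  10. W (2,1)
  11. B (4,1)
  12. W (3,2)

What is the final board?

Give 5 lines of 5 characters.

Answer: .....
...WB
.WBB.
W.WWB
.B..B

Derivation:
Move 1: B@(1,4) -> caps B=0 W=0
Move 2: W@(3,0) -> caps B=0 W=0
Move 3: B@(2,2) -> caps B=0 W=0
Move 4: W@(3,3) -> caps B=0 W=0
Move 5: B@(2,3) -> caps B=0 W=0
Move 6: W@(2,4) -> caps B=0 W=0
Move 7: B@(3,4) -> caps B=1 W=0
Move 8: W@(1,3) -> caps B=1 W=0
Move 9: B@(4,4) -> caps B=1 W=0
Move 10: W@(2,1) -> caps B=1 W=0
Move 11: B@(4,1) -> caps B=1 W=0
Move 12: W@(3,2) -> caps B=1 W=0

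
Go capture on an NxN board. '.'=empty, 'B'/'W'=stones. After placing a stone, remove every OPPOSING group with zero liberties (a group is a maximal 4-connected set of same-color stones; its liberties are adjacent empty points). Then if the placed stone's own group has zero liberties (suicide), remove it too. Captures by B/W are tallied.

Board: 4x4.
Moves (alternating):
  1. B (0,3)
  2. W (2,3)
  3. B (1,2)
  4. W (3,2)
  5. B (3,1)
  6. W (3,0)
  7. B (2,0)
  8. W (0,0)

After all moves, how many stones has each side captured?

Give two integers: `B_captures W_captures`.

Move 1: B@(0,3) -> caps B=0 W=0
Move 2: W@(2,3) -> caps B=0 W=0
Move 3: B@(1,2) -> caps B=0 W=0
Move 4: W@(3,2) -> caps B=0 W=0
Move 5: B@(3,1) -> caps B=0 W=0
Move 6: W@(3,0) -> caps B=0 W=0
Move 7: B@(2,0) -> caps B=1 W=0
Move 8: W@(0,0) -> caps B=1 W=0

Answer: 1 0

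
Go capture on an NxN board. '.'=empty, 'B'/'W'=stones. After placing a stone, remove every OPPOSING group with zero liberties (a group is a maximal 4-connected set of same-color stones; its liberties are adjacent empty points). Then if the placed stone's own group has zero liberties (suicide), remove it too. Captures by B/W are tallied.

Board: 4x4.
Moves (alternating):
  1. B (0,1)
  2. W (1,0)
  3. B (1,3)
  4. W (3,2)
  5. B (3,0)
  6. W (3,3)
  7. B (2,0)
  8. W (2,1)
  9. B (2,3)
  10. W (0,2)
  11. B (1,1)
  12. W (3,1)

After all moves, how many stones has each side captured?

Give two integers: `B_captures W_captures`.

Move 1: B@(0,1) -> caps B=0 W=0
Move 2: W@(1,0) -> caps B=0 W=0
Move 3: B@(1,3) -> caps B=0 W=0
Move 4: W@(3,2) -> caps B=0 W=0
Move 5: B@(3,0) -> caps B=0 W=0
Move 6: W@(3,3) -> caps B=0 W=0
Move 7: B@(2,0) -> caps B=0 W=0
Move 8: W@(2,1) -> caps B=0 W=0
Move 9: B@(2,3) -> caps B=0 W=0
Move 10: W@(0,2) -> caps B=0 W=0
Move 11: B@(1,1) -> caps B=0 W=0
Move 12: W@(3,1) -> caps B=0 W=2

Answer: 0 2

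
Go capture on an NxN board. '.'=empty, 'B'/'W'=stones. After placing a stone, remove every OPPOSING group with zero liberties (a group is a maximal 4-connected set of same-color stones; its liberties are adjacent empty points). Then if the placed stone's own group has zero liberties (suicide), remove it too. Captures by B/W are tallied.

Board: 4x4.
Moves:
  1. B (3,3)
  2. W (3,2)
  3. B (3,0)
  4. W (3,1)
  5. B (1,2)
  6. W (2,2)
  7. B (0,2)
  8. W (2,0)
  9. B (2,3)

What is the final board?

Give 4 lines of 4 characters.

Move 1: B@(3,3) -> caps B=0 W=0
Move 2: W@(3,2) -> caps B=0 W=0
Move 3: B@(3,0) -> caps B=0 W=0
Move 4: W@(3,1) -> caps B=0 W=0
Move 5: B@(1,2) -> caps B=0 W=0
Move 6: W@(2,2) -> caps B=0 W=0
Move 7: B@(0,2) -> caps B=0 W=0
Move 8: W@(2,0) -> caps B=0 W=1
Move 9: B@(2,3) -> caps B=0 W=1

Answer: ..B.
..B.
W.WB
.WWB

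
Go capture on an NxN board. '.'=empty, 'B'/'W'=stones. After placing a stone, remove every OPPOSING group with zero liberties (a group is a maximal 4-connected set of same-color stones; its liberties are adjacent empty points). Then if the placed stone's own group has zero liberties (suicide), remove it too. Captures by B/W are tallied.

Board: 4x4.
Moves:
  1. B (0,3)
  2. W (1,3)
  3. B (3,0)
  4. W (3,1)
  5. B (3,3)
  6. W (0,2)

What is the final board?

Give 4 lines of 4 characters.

Answer: ..W.
...W
....
BW.B

Derivation:
Move 1: B@(0,3) -> caps B=0 W=0
Move 2: W@(1,3) -> caps B=0 W=0
Move 3: B@(3,0) -> caps B=0 W=0
Move 4: W@(3,1) -> caps B=0 W=0
Move 5: B@(3,3) -> caps B=0 W=0
Move 6: W@(0,2) -> caps B=0 W=1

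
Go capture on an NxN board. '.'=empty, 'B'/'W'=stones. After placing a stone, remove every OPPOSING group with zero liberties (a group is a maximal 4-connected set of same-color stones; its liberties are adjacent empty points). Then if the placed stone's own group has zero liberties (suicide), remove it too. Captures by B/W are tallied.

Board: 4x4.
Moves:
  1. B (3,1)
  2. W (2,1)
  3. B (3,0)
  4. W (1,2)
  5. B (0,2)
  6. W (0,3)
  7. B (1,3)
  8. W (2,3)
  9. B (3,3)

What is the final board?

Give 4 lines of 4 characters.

Move 1: B@(3,1) -> caps B=0 W=0
Move 2: W@(2,1) -> caps B=0 W=0
Move 3: B@(3,0) -> caps B=0 W=0
Move 4: W@(1,2) -> caps B=0 W=0
Move 5: B@(0,2) -> caps B=0 W=0
Move 6: W@(0,3) -> caps B=0 W=0
Move 7: B@(1,3) -> caps B=1 W=0
Move 8: W@(2,3) -> caps B=1 W=0
Move 9: B@(3,3) -> caps B=1 W=0

Answer: ..B.
..WB
.W.W
BB.B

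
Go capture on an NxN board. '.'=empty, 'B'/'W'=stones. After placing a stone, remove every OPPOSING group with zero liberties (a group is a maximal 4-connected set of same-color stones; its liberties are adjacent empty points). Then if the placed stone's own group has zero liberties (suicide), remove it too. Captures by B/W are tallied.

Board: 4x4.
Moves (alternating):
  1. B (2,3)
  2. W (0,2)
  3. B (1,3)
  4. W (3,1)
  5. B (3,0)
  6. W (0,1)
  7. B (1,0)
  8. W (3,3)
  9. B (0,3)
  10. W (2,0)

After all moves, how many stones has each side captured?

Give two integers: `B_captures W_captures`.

Move 1: B@(2,3) -> caps B=0 W=0
Move 2: W@(0,2) -> caps B=0 W=0
Move 3: B@(1,3) -> caps B=0 W=0
Move 4: W@(3,1) -> caps B=0 W=0
Move 5: B@(3,0) -> caps B=0 W=0
Move 6: W@(0,1) -> caps B=0 W=0
Move 7: B@(1,0) -> caps B=0 W=0
Move 8: W@(3,3) -> caps B=0 W=0
Move 9: B@(0,3) -> caps B=0 W=0
Move 10: W@(2,0) -> caps B=0 W=1

Answer: 0 1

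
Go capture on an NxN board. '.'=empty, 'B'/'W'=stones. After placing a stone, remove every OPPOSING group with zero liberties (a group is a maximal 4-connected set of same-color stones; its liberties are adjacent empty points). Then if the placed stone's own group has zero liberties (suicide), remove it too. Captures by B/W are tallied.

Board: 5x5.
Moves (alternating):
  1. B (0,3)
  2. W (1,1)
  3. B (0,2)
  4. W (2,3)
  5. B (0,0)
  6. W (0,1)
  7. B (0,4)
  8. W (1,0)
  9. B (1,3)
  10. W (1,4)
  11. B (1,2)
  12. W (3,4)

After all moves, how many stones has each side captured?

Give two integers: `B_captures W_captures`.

Move 1: B@(0,3) -> caps B=0 W=0
Move 2: W@(1,1) -> caps B=0 W=0
Move 3: B@(0,2) -> caps B=0 W=0
Move 4: W@(2,3) -> caps B=0 W=0
Move 5: B@(0,0) -> caps B=0 W=0
Move 6: W@(0,1) -> caps B=0 W=0
Move 7: B@(0,4) -> caps B=0 W=0
Move 8: W@(1,0) -> caps B=0 W=1
Move 9: B@(1,3) -> caps B=0 W=1
Move 10: W@(1,4) -> caps B=0 W=1
Move 11: B@(1,2) -> caps B=0 W=1
Move 12: W@(3,4) -> caps B=0 W=1

Answer: 0 1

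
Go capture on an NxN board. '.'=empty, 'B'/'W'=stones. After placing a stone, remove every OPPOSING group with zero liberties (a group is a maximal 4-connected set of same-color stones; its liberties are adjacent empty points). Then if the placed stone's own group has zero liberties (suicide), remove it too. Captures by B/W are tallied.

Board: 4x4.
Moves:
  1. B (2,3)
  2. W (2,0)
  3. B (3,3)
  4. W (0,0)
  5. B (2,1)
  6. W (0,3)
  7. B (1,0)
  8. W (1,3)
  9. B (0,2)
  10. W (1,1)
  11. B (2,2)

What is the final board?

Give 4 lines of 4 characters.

Answer: W.BW
.W.W
WBBB
...B

Derivation:
Move 1: B@(2,3) -> caps B=0 W=0
Move 2: W@(2,0) -> caps B=0 W=0
Move 3: B@(3,3) -> caps B=0 W=0
Move 4: W@(0,0) -> caps B=0 W=0
Move 5: B@(2,1) -> caps B=0 W=0
Move 6: W@(0,3) -> caps B=0 W=0
Move 7: B@(1,0) -> caps B=0 W=0
Move 8: W@(1,3) -> caps B=0 W=0
Move 9: B@(0,2) -> caps B=0 W=0
Move 10: W@(1,1) -> caps B=0 W=1
Move 11: B@(2,2) -> caps B=0 W=1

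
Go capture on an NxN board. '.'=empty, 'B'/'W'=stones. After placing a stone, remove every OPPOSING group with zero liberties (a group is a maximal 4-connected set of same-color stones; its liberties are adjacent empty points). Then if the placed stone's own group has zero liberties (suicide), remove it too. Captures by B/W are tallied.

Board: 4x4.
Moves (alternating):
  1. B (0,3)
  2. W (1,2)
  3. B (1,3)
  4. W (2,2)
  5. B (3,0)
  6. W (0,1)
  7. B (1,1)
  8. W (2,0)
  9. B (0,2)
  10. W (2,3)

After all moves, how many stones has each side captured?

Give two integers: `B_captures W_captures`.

Answer: 0 3

Derivation:
Move 1: B@(0,3) -> caps B=0 W=0
Move 2: W@(1,2) -> caps B=0 W=0
Move 3: B@(1,3) -> caps B=0 W=0
Move 4: W@(2,2) -> caps B=0 W=0
Move 5: B@(3,0) -> caps B=0 W=0
Move 6: W@(0,1) -> caps B=0 W=0
Move 7: B@(1,1) -> caps B=0 W=0
Move 8: W@(2,0) -> caps B=0 W=0
Move 9: B@(0,2) -> caps B=0 W=0
Move 10: W@(2,3) -> caps B=0 W=3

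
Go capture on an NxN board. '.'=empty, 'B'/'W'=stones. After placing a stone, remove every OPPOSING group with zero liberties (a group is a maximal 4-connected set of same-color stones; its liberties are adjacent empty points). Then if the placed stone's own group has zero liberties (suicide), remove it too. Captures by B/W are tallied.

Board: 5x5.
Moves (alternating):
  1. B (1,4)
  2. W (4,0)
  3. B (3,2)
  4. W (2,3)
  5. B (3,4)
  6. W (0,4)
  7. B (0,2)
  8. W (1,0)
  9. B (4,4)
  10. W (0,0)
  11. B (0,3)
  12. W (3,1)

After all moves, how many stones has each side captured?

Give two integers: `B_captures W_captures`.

Answer: 1 0

Derivation:
Move 1: B@(1,4) -> caps B=0 W=0
Move 2: W@(4,0) -> caps B=0 W=0
Move 3: B@(3,2) -> caps B=0 W=0
Move 4: W@(2,3) -> caps B=0 W=0
Move 5: B@(3,4) -> caps B=0 W=0
Move 6: W@(0,4) -> caps B=0 W=0
Move 7: B@(0,2) -> caps B=0 W=0
Move 8: W@(1,0) -> caps B=0 W=0
Move 9: B@(4,4) -> caps B=0 W=0
Move 10: W@(0,0) -> caps B=0 W=0
Move 11: B@(0,3) -> caps B=1 W=0
Move 12: W@(3,1) -> caps B=1 W=0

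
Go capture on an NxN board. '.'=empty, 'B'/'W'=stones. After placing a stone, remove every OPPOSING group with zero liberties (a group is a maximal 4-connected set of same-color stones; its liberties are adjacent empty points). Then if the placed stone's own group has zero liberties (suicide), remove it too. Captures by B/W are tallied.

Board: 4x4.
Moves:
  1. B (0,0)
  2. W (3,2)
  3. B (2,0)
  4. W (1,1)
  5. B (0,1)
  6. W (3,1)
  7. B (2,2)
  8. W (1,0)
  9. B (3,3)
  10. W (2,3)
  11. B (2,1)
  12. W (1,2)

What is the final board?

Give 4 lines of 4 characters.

Answer: BB..
WWW.
BBBW
.WW.

Derivation:
Move 1: B@(0,0) -> caps B=0 W=0
Move 2: W@(3,2) -> caps B=0 W=0
Move 3: B@(2,0) -> caps B=0 W=0
Move 4: W@(1,1) -> caps B=0 W=0
Move 5: B@(0,1) -> caps B=0 W=0
Move 6: W@(3,1) -> caps B=0 W=0
Move 7: B@(2,2) -> caps B=0 W=0
Move 8: W@(1,0) -> caps B=0 W=0
Move 9: B@(3,3) -> caps B=0 W=0
Move 10: W@(2,3) -> caps B=0 W=1
Move 11: B@(2,1) -> caps B=0 W=1
Move 12: W@(1,2) -> caps B=0 W=1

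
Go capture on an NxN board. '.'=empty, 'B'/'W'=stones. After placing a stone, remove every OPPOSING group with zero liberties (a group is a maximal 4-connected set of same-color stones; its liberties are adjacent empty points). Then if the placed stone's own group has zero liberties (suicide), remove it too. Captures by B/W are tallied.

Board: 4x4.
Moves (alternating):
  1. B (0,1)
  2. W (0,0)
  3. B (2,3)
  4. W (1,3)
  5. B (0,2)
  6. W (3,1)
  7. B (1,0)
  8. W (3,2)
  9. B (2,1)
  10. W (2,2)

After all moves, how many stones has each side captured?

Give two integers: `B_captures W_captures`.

Move 1: B@(0,1) -> caps B=0 W=0
Move 2: W@(0,0) -> caps B=0 W=0
Move 3: B@(2,3) -> caps B=0 W=0
Move 4: W@(1,3) -> caps B=0 W=0
Move 5: B@(0,2) -> caps B=0 W=0
Move 6: W@(3,1) -> caps B=0 W=0
Move 7: B@(1,0) -> caps B=1 W=0
Move 8: W@(3,2) -> caps B=1 W=0
Move 9: B@(2,1) -> caps B=1 W=0
Move 10: W@(2,2) -> caps B=1 W=0

Answer: 1 0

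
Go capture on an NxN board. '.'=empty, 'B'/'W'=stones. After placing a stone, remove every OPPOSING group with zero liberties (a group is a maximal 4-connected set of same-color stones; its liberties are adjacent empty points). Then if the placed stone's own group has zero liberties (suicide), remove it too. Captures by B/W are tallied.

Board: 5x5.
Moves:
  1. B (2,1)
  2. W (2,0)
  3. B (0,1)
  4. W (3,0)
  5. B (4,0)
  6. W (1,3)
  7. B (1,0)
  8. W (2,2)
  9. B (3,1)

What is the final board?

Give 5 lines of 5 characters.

Answer: .B...
B..W.
.BW..
.B...
B....

Derivation:
Move 1: B@(2,1) -> caps B=0 W=0
Move 2: W@(2,0) -> caps B=0 W=0
Move 3: B@(0,1) -> caps B=0 W=0
Move 4: W@(3,0) -> caps B=0 W=0
Move 5: B@(4,0) -> caps B=0 W=0
Move 6: W@(1,3) -> caps B=0 W=0
Move 7: B@(1,0) -> caps B=0 W=0
Move 8: W@(2,2) -> caps B=0 W=0
Move 9: B@(3,1) -> caps B=2 W=0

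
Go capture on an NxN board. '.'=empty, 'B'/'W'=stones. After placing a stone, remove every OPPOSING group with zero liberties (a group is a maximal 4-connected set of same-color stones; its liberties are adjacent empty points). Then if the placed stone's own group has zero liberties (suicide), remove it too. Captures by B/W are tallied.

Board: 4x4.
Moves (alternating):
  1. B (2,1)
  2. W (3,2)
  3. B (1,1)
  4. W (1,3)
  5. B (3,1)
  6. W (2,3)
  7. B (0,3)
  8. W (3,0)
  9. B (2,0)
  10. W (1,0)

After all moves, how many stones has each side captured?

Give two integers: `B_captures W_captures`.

Move 1: B@(2,1) -> caps B=0 W=0
Move 2: W@(3,2) -> caps B=0 W=0
Move 3: B@(1,1) -> caps B=0 W=0
Move 4: W@(1,3) -> caps B=0 W=0
Move 5: B@(3,1) -> caps B=0 W=0
Move 6: W@(2,3) -> caps B=0 W=0
Move 7: B@(0,3) -> caps B=0 W=0
Move 8: W@(3,0) -> caps B=0 W=0
Move 9: B@(2,0) -> caps B=1 W=0
Move 10: W@(1,0) -> caps B=1 W=0

Answer: 1 0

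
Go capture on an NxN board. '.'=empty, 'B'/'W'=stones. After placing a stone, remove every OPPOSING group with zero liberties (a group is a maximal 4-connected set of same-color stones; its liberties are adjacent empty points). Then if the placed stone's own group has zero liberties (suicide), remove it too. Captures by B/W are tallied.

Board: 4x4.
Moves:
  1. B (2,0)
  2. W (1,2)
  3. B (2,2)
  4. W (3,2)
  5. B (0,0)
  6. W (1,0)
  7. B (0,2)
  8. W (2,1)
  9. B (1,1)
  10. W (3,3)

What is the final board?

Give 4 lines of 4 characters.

Move 1: B@(2,0) -> caps B=0 W=0
Move 2: W@(1,2) -> caps B=0 W=0
Move 3: B@(2,2) -> caps B=0 W=0
Move 4: W@(3,2) -> caps B=0 W=0
Move 5: B@(0,0) -> caps B=0 W=0
Move 6: W@(1,0) -> caps B=0 W=0
Move 7: B@(0,2) -> caps B=0 W=0
Move 8: W@(2,1) -> caps B=0 W=0
Move 9: B@(1,1) -> caps B=1 W=0
Move 10: W@(3,3) -> caps B=1 W=0

Answer: B.B.
.BW.
BWB.
..WW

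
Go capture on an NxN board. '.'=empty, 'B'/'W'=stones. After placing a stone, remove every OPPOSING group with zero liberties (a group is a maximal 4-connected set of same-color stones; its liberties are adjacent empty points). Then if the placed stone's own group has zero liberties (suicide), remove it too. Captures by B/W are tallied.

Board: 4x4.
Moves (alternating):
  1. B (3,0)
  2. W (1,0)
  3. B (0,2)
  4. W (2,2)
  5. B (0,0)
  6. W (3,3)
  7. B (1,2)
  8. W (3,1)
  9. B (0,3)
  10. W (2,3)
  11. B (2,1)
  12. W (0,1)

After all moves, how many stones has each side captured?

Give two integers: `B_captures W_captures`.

Move 1: B@(3,0) -> caps B=0 W=0
Move 2: W@(1,0) -> caps B=0 W=0
Move 3: B@(0,2) -> caps B=0 W=0
Move 4: W@(2,2) -> caps B=0 W=0
Move 5: B@(0,0) -> caps B=0 W=0
Move 6: W@(3,3) -> caps B=0 W=0
Move 7: B@(1,2) -> caps B=0 W=0
Move 8: W@(3,1) -> caps B=0 W=0
Move 9: B@(0,3) -> caps B=0 W=0
Move 10: W@(2,3) -> caps B=0 W=0
Move 11: B@(2,1) -> caps B=0 W=0
Move 12: W@(0,1) -> caps B=0 W=1

Answer: 0 1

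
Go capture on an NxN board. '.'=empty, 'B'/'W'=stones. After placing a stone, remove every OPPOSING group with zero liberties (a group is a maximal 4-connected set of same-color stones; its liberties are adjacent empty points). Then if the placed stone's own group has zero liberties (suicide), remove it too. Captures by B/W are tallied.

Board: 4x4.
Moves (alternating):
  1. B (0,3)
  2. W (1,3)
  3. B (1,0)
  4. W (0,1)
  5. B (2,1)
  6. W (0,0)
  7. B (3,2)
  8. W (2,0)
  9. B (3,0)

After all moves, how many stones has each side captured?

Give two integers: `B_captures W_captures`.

Move 1: B@(0,3) -> caps B=0 W=0
Move 2: W@(1,3) -> caps B=0 W=0
Move 3: B@(1,0) -> caps B=0 W=0
Move 4: W@(0,1) -> caps B=0 W=0
Move 5: B@(2,1) -> caps B=0 W=0
Move 6: W@(0,0) -> caps B=0 W=0
Move 7: B@(3,2) -> caps B=0 W=0
Move 8: W@(2,0) -> caps B=0 W=0
Move 9: B@(3,0) -> caps B=1 W=0

Answer: 1 0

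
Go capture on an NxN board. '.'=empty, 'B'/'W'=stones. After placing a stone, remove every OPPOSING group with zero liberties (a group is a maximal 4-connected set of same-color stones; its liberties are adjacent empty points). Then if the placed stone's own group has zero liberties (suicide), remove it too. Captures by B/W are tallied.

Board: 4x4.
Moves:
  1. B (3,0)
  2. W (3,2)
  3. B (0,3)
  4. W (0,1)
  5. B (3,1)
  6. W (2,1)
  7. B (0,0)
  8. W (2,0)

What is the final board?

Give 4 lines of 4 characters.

Move 1: B@(3,0) -> caps B=0 W=0
Move 2: W@(3,2) -> caps B=0 W=0
Move 3: B@(0,3) -> caps B=0 W=0
Move 4: W@(0,1) -> caps B=0 W=0
Move 5: B@(3,1) -> caps B=0 W=0
Move 6: W@(2,1) -> caps B=0 W=0
Move 7: B@(0,0) -> caps B=0 W=0
Move 8: W@(2,0) -> caps B=0 W=2

Answer: BW.B
....
WW..
..W.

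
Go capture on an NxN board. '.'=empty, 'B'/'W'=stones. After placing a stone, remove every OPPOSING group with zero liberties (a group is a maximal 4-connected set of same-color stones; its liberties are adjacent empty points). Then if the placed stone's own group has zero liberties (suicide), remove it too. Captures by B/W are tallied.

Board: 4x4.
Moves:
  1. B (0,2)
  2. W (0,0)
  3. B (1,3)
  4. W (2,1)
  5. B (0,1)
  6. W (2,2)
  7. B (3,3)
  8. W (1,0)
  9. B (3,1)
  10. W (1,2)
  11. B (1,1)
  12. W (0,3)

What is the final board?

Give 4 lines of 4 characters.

Answer: W..W
W.WB
.WW.
.B.B

Derivation:
Move 1: B@(0,2) -> caps B=0 W=0
Move 2: W@(0,0) -> caps B=0 W=0
Move 3: B@(1,3) -> caps B=0 W=0
Move 4: W@(2,1) -> caps B=0 W=0
Move 5: B@(0,1) -> caps B=0 W=0
Move 6: W@(2,2) -> caps B=0 W=0
Move 7: B@(3,3) -> caps B=0 W=0
Move 8: W@(1,0) -> caps B=0 W=0
Move 9: B@(3,1) -> caps B=0 W=0
Move 10: W@(1,2) -> caps B=0 W=0
Move 11: B@(1,1) -> caps B=0 W=0
Move 12: W@(0,3) -> caps B=0 W=3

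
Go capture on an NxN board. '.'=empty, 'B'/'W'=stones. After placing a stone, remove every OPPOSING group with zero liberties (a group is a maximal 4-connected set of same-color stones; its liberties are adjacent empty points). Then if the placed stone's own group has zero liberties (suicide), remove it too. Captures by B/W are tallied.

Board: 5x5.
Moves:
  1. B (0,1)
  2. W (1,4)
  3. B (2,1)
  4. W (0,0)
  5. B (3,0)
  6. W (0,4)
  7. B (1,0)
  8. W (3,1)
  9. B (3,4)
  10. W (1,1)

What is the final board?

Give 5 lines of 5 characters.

Move 1: B@(0,1) -> caps B=0 W=0
Move 2: W@(1,4) -> caps B=0 W=0
Move 3: B@(2,1) -> caps B=0 W=0
Move 4: W@(0,0) -> caps B=0 W=0
Move 5: B@(3,0) -> caps B=0 W=0
Move 6: W@(0,4) -> caps B=0 W=0
Move 7: B@(1,0) -> caps B=1 W=0
Move 8: W@(3,1) -> caps B=1 W=0
Move 9: B@(3,4) -> caps B=1 W=0
Move 10: W@(1,1) -> caps B=1 W=0

Answer: .B..W
BW..W
.B...
BW..B
.....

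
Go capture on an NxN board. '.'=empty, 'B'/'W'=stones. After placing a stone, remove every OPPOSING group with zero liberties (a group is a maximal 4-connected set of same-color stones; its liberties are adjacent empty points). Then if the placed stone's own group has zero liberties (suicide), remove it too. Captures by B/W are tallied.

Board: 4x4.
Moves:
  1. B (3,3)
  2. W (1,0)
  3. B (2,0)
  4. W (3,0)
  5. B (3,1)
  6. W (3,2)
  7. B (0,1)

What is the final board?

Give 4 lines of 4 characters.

Answer: .B..
W...
B...
.BWB

Derivation:
Move 1: B@(3,3) -> caps B=0 W=0
Move 2: W@(1,0) -> caps B=0 W=0
Move 3: B@(2,0) -> caps B=0 W=0
Move 4: W@(3,0) -> caps B=0 W=0
Move 5: B@(3,1) -> caps B=1 W=0
Move 6: W@(3,2) -> caps B=1 W=0
Move 7: B@(0,1) -> caps B=1 W=0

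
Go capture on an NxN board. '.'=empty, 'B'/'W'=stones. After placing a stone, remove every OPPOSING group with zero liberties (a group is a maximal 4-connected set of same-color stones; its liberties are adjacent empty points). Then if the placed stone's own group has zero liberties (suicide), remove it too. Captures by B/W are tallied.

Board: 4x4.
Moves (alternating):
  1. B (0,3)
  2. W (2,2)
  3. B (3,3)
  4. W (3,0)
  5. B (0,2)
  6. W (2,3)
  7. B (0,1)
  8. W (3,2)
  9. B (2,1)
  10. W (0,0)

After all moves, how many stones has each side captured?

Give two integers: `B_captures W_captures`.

Answer: 0 1

Derivation:
Move 1: B@(0,3) -> caps B=0 W=0
Move 2: W@(2,2) -> caps B=0 W=0
Move 3: B@(3,3) -> caps B=0 W=0
Move 4: W@(3,0) -> caps B=0 W=0
Move 5: B@(0,2) -> caps B=0 W=0
Move 6: W@(2,3) -> caps B=0 W=0
Move 7: B@(0,1) -> caps B=0 W=0
Move 8: W@(3,2) -> caps B=0 W=1
Move 9: B@(2,1) -> caps B=0 W=1
Move 10: W@(0,0) -> caps B=0 W=1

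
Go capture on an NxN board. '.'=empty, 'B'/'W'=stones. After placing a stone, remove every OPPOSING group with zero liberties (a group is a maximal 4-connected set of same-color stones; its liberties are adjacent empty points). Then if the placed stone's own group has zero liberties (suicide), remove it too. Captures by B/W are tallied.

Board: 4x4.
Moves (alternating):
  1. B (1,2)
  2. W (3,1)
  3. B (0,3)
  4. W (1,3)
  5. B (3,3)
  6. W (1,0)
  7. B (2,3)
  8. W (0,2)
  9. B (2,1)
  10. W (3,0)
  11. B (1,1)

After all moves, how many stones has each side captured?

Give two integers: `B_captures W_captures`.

Move 1: B@(1,2) -> caps B=0 W=0
Move 2: W@(3,1) -> caps B=0 W=0
Move 3: B@(0,3) -> caps B=0 W=0
Move 4: W@(1,3) -> caps B=0 W=0
Move 5: B@(3,3) -> caps B=0 W=0
Move 6: W@(1,0) -> caps B=0 W=0
Move 7: B@(2,3) -> caps B=1 W=0
Move 8: W@(0,2) -> caps B=1 W=0
Move 9: B@(2,1) -> caps B=1 W=0
Move 10: W@(3,0) -> caps B=1 W=0
Move 11: B@(1,1) -> caps B=1 W=0

Answer: 1 0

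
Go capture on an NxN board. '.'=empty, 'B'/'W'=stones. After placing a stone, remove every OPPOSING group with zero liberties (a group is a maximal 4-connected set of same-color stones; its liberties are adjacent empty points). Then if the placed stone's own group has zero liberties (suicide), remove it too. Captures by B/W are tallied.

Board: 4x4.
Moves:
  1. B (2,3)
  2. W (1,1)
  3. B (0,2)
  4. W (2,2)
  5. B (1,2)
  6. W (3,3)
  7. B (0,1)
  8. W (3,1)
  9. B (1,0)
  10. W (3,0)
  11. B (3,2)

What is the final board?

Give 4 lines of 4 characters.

Move 1: B@(2,3) -> caps B=0 W=0
Move 2: W@(1,1) -> caps B=0 W=0
Move 3: B@(0,2) -> caps B=0 W=0
Move 4: W@(2,2) -> caps B=0 W=0
Move 5: B@(1,2) -> caps B=0 W=0
Move 6: W@(3,3) -> caps B=0 W=0
Move 7: B@(0,1) -> caps B=0 W=0
Move 8: W@(3,1) -> caps B=0 W=0
Move 9: B@(1,0) -> caps B=0 W=0
Move 10: W@(3,0) -> caps B=0 W=0
Move 11: B@(3,2) -> caps B=1 W=0

Answer: .BB.
BWB.
..WB
WWB.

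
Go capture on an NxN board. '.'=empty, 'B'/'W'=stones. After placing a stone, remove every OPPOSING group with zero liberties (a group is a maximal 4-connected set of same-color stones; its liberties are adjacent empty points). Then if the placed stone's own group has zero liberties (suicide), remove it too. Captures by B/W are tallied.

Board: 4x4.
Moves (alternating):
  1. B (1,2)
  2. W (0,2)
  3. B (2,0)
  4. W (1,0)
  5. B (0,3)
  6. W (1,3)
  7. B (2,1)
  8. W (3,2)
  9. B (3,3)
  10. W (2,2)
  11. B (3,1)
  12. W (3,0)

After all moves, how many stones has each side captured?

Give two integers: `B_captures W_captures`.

Answer: 0 1

Derivation:
Move 1: B@(1,2) -> caps B=0 W=0
Move 2: W@(0,2) -> caps B=0 W=0
Move 3: B@(2,0) -> caps B=0 W=0
Move 4: W@(1,0) -> caps B=0 W=0
Move 5: B@(0,3) -> caps B=0 W=0
Move 6: W@(1,3) -> caps B=0 W=1
Move 7: B@(2,1) -> caps B=0 W=1
Move 8: W@(3,2) -> caps B=0 W=1
Move 9: B@(3,3) -> caps B=0 W=1
Move 10: W@(2,2) -> caps B=0 W=1
Move 11: B@(3,1) -> caps B=0 W=1
Move 12: W@(3,0) -> caps B=0 W=1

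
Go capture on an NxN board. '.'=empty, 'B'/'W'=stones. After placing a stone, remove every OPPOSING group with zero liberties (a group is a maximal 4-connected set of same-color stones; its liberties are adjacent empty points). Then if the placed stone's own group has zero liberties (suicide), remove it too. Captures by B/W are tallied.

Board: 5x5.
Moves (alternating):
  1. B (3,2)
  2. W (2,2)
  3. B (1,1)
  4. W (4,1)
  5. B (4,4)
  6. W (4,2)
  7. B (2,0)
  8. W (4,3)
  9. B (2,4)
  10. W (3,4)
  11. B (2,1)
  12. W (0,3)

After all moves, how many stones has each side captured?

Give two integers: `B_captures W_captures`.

Move 1: B@(3,2) -> caps B=0 W=0
Move 2: W@(2,2) -> caps B=0 W=0
Move 3: B@(1,1) -> caps B=0 W=0
Move 4: W@(4,1) -> caps B=0 W=0
Move 5: B@(4,4) -> caps B=0 W=0
Move 6: W@(4,2) -> caps B=0 W=0
Move 7: B@(2,0) -> caps B=0 W=0
Move 8: W@(4,3) -> caps B=0 W=0
Move 9: B@(2,4) -> caps B=0 W=0
Move 10: W@(3,4) -> caps B=0 W=1
Move 11: B@(2,1) -> caps B=0 W=1
Move 12: W@(0,3) -> caps B=0 W=1

Answer: 0 1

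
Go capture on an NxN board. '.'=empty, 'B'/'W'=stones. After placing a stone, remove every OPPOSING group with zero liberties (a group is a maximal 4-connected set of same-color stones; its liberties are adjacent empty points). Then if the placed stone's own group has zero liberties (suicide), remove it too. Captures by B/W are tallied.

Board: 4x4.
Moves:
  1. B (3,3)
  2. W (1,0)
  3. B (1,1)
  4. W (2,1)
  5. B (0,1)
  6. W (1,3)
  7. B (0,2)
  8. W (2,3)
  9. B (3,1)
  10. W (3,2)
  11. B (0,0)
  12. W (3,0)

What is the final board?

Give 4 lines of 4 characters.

Move 1: B@(3,3) -> caps B=0 W=0
Move 2: W@(1,0) -> caps B=0 W=0
Move 3: B@(1,1) -> caps B=0 W=0
Move 4: W@(2,1) -> caps B=0 W=0
Move 5: B@(0,1) -> caps B=0 W=0
Move 6: W@(1,3) -> caps B=0 W=0
Move 7: B@(0,2) -> caps B=0 W=0
Move 8: W@(2,3) -> caps B=0 W=0
Move 9: B@(3,1) -> caps B=0 W=0
Move 10: W@(3,2) -> caps B=0 W=1
Move 11: B@(0,0) -> caps B=0 W=1
Move 12: W@(3,0) -> caps B=0 W=2

Answer: BBB.
WB.W
.W.W
W.W.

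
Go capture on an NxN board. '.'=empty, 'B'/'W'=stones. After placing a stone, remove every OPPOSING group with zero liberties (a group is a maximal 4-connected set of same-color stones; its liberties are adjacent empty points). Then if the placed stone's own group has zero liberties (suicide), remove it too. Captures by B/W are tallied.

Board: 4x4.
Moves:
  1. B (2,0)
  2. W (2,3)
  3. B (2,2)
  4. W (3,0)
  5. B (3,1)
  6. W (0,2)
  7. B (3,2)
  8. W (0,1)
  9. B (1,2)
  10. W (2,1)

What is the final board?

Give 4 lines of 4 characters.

Move 1: B@(2,0) -> caps B=0 W=0
Move 2: W@(2,3) -> caps B=0 W=0
Move 3: B@(2,2) -> caps B=0 W=0
Move 4: W@(3,0) -> caps B=0 W=0
Move 5: B@(3,1) -> caps B=1 W=0
Move 6: W@(0,2) -> caps B=1 W=0
Move 7: B@(3,2) -> caps B=1 W=0
Move 8: W@(0,1) -> caps B=1 W=0
Move 9: B@(1,2) -> caps B=1 W=0
Move 10: W@(2,1) -> caps B=1 W=0

Answer: .WW.
..B.
BWBW
.BB.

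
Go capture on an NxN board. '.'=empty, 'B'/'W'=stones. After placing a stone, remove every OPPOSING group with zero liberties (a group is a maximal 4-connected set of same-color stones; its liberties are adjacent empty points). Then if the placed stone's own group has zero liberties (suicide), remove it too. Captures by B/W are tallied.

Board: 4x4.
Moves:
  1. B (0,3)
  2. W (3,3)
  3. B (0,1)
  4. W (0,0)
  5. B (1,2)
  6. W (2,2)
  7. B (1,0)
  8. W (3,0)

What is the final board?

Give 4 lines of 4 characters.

Answer: .B.B
B.B.
..W.
W..W

Derivation:
Move 1: B@(0,3) -> caps B=0 W=0
Move 2: W@(3,3) -> caps B=0 W=0
Move 3: B@(0,1) -> caps B=0 W=0
Move 4: W@(0,0) -> caps B=0 W=0
Move 5: B@(1,2) -> caps B=0 W=0
Move 6: W@(2,2) -> caps B=0 W=0
Move 7: B@(1,0) -> caps B=1 W=0
Move 8: W@(3,0) -> caps B=1 W=0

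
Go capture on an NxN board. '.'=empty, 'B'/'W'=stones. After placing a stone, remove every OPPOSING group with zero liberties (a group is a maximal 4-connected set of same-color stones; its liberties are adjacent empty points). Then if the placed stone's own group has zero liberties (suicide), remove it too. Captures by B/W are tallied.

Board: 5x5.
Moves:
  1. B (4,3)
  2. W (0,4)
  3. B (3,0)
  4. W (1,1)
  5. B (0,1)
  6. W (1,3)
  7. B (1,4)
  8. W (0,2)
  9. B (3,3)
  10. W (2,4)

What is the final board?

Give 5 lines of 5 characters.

Answer: .BW.W
.W.W.
....W
B..B.
...B.

Derivation:
Move 1: B@(4,3) -> caps B=0 W=0
Move 2: W@(0,4) -> caps B=0 W=0
Move 3: B@(3,0) -> caps B=0 W=0
Move 4: W@(1,1) -> caps B=0 W=0
Move 5: B@(0,1) -> caps B=0 W=0
Move 6: W@(1,3) -> caps B=0 W=0
Move 7: B@(1,4) -> caps B=0 W=0
Move 8: W@(0,2) -> caps B=0 W=0
Move 9: B@(3,3) -> caps B=0 W=0
Move 10: W@(2,4) -> caps B=0 W=1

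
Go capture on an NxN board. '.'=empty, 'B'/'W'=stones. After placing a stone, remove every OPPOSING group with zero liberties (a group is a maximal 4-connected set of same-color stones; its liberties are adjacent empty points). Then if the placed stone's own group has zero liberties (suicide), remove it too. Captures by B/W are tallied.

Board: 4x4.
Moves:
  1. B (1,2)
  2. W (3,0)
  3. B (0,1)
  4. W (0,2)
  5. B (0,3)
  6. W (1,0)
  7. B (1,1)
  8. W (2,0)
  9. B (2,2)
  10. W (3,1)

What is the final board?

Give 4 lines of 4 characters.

Move 1: B@(1,2) -> caps B=0 W=0
Move 2: W@(3,0) -> caps B=0 W=0
Move 3: B@(0,1) -> caps B=0 W=0
Move 4: W@(0,2) -> caps B=0 W=0
Move 5: B@(0,3) -> caps B=1 W=0
Move 6: W@(1,0) -> caps B=1 W=0
Move 7: B@(1,1) -> caps B=1 W=0
Move 8: W@(2,0) -> caps B=1 W=0
Move 9: B@(2,2) -> caps B=1 W=0
Move 10: W@(3,1) -> caps B=1 W=0

Answer: .B.B
WBB.
W.B.
WW..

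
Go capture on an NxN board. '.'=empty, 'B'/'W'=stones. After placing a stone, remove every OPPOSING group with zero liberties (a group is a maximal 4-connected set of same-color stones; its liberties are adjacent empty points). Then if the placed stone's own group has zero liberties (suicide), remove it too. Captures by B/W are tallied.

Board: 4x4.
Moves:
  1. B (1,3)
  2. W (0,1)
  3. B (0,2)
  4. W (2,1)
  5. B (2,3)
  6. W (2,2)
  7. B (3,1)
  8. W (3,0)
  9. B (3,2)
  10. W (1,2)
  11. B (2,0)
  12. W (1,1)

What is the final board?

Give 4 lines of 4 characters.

Move 1: B@(1,3) -> caps B=0 W=0
Move 2: W@(0,1) -> caps B=0 W=0
Move 3: B@(0,2) -> caps B=0 W=0
Move 4: W@(2,1) -> caps B=0 W=0
Move 5: B@(2,3) -> caps B=0 W=0
Move 6: W@(2,2) -> caps B=0 W=0
Move 7: B@(3,1) -> caps B=0 W=0
Move 8: W@(3,0) -> caps B=0 W=0
Move 9: B@(3,2) -> caps B=0 W=0
Move 10: W@(1,2) -> caps B=0 W=0
Move 11: B@(2,0) -> caps B=1 W=0
Move 12: W@(1,1) -> caps B=1 W=0

Answer: .WB.
.WWB
BWWB
.BB.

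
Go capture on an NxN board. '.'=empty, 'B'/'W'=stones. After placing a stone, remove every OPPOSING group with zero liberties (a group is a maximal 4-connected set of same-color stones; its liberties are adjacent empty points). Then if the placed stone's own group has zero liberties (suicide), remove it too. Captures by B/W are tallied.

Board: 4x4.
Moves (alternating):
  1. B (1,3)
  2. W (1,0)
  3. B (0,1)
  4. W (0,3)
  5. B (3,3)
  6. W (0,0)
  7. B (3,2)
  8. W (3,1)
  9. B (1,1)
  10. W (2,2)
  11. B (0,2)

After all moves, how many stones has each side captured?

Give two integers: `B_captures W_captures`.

Answer: 1 0

Derivation:
Move 1: B@(1,3) -> caps B=0 W=0
Move 2: W@(1,0) -> caps B=0 W=0
Move 3: B@(0,1) -> caps B=0 W=0
Move 4: W@(0,3) -> caps B=0 W=0
Move 5: B@(3,3) -> caps B=0 W=0
Move 6: W@(0,0) -> caps B=0 W=0
Move 7: B@(3,2) -> caps B=0 W=0
Move 8: W@(3,1) -> caps B=0 W=0
Move 9: B@(1,1) -> caps B=0 W=0
Move 10: W@(2,2) -> caps B=0 W=0
Move 11: B@(0,2) -> caps B=1 W=0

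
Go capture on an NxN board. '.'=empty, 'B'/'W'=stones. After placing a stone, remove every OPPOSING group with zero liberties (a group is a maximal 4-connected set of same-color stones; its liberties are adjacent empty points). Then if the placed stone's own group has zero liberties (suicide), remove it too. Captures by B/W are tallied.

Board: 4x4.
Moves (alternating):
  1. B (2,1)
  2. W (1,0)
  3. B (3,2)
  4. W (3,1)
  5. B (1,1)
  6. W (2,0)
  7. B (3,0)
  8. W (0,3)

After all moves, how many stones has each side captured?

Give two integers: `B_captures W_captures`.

Answer: 1 0

Derivation:
Move 1: B@(2,1) -> caps B=0 W=0
Move 2: W@(1,0) -> caps B=0 W=0
Move 3: B@(3,2) -> caps B=0 W=0
Move 4: W@(3,1) -> caps B=0 W=0
Move 5: B@(1,1) -> caps B=0 W=0
Move 6: W@(2,0) -> caps B=0 W=0
Move 7: B@(3,0) -> caps B=1 W=0
Move 8: W@(0,3) -> caps B=1 W=0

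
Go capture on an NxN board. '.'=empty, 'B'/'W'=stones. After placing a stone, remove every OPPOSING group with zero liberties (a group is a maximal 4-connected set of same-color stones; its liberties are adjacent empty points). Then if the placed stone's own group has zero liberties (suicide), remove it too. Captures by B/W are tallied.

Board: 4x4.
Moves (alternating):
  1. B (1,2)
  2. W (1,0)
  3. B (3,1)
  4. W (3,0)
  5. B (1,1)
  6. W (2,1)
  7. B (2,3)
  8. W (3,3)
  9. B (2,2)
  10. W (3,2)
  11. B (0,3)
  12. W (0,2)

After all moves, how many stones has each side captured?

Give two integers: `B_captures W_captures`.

Move 1: B@(1,2) -> caps B=0 W=0
Move 2: W@(1,0) -> caps B=0 W=0
Move 3: B@(3,1) -> caps B=0 W=0
Move 4: W@(3,0) -> caps B=0 W=0
Move 5: B@(1,1) -> caps B=0 W=0
Move 6: W@(2,1) -> caps B=0 W=0
Move 7: B@(2,3) -> caps B=0 W=0
Move 8: W@(3,3) -> caps B=0 W=0
Move 9: B@(2,2) -> caps B=0 W=0
Move 10: W@(3,2) -> caps B=0 W=1
Move 11: B@(0,3) -> caps B=0 W=1
Move 12: W@(0,2) -> caps B=0 W=1

Answer: 0 1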